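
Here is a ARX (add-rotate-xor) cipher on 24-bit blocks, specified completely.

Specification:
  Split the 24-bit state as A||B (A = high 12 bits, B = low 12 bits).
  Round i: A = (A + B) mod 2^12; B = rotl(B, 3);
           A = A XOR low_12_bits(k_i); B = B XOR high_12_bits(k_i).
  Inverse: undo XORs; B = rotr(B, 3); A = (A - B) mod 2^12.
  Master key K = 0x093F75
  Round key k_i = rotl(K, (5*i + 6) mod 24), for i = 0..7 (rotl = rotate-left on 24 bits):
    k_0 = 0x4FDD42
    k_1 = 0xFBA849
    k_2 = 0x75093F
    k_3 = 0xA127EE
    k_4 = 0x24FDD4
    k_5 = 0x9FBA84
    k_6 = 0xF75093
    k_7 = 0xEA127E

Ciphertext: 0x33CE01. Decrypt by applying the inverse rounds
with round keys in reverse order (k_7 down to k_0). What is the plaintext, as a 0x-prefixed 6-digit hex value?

s_0 = ciphertext = 0x33CE01
s_1 = InvRound(s_0, k_7) = 0x12E014
s_2 = InvRound(s_1, k_6) = 0xDD13EC
s_3 = InvRound(s_2, k_5) = 0x813F42
s_4 = InvRound(s_3, k_4) = 0xA26BA1
s_5 = InvRound(s_4, k_3) = 0x792636
s_6 = InvRound(s_5, k_2) = 0x281C2C
s_7 = InvRound(s_6, k_1) = 0xE56C72
s_8 = InvRound(s_7, k_0) = 0x403F11

0x403F11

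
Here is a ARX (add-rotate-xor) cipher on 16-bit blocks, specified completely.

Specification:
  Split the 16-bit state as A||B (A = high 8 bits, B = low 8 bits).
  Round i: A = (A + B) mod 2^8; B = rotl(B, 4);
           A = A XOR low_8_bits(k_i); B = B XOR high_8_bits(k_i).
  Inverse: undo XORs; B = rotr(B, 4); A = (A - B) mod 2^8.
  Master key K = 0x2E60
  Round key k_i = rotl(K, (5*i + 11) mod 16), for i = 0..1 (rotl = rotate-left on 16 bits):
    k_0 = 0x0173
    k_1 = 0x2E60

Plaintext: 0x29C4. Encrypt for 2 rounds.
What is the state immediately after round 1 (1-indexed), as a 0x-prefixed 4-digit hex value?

s_0 = plaintext = 0x29C4
s_1 = Round(s_0, k_0) = 0x9E4D
s_2 = Round(s_1, k_1) = 0x8BFA

0x9E4D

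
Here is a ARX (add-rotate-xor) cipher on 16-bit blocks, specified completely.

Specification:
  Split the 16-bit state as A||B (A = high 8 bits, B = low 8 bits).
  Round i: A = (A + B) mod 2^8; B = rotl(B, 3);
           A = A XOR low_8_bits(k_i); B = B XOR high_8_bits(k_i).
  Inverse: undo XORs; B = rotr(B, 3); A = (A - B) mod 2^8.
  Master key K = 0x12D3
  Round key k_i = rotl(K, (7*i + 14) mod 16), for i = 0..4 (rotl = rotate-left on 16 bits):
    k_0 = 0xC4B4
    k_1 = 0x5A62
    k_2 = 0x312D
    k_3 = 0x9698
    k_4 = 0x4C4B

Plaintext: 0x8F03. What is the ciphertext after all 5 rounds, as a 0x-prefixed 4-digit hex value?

0x86CD

s_0 = plaintext = 0x8F03
s_1 = Round(s_0, k_0) = 0x26DC
s_2 = Round(s_1, k_1) = 0x60BC
s_3 = Round(s_2, k_2) = 0x31D4
s_4 = Round(s_3, k_3) = 0x9D30
s_5 = Round(s_4, k_4) = 0x86CD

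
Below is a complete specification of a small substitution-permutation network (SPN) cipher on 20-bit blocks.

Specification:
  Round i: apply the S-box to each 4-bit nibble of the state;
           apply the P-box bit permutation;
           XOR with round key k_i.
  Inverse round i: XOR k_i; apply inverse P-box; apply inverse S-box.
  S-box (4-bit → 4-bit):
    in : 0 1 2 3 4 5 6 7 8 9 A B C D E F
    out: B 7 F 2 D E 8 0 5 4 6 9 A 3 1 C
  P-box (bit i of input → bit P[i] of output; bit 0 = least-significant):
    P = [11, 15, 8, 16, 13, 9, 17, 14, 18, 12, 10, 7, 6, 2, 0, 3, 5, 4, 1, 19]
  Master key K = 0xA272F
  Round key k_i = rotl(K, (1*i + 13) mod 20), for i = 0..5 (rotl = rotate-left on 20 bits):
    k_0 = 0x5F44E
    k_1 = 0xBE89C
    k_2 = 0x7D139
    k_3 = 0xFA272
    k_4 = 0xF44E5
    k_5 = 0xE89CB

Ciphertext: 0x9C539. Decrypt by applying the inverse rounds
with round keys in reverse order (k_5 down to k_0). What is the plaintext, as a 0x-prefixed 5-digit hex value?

0xF574D

s_0 = ciphertext = 0x9C539
s_1 = InvRound(s_0, k_5) = 0x1E4FB
s_2 = InvRound(s_1, k_4) = 0x5CE83
s_3 = InvRound(s_2, k_3) = 0x08F4E
s_4 = InvRound(s_3, k_2) = 0x1115B
s_5 = InvRound(s_4, k_1) = 0xF1C41
s_6 = InvRound(s_5, k_0) = 0xF574D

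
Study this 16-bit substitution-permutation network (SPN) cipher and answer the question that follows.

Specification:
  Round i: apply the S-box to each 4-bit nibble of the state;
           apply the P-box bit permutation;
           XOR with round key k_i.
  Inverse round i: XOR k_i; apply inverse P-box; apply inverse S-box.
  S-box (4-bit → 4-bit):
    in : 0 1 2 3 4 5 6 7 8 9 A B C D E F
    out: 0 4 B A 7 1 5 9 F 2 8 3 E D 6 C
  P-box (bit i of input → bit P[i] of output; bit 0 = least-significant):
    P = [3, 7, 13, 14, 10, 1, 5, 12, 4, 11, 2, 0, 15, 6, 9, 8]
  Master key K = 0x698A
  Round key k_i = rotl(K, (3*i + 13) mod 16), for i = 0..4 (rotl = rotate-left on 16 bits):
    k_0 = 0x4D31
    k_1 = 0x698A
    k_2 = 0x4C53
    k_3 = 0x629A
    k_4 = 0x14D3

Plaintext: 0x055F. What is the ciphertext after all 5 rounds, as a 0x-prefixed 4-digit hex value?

s_0 = plaintext = 0x055F
s_1 = Round(s_0, k_0) = 0x2921
s_2 = Round(s_1, k_1) = 0xD4C8
s_3 = Round(s_2, k_2) = 0xB7ED
s_4 = Round(s_3, k_3) = 0x82E1
s_5 = Round(s_4, k_4) = 0xBFA0

0xBFA0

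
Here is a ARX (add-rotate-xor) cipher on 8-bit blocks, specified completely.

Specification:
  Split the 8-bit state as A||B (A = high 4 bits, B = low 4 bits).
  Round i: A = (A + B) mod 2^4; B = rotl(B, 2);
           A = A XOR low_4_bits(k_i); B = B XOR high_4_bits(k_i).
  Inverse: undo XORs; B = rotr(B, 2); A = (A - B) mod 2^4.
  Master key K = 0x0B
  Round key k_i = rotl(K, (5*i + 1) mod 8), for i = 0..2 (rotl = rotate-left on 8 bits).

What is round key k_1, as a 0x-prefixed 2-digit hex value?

0xC2

K = 0x0B
k_0 = rotl(K, (5*0+1) mod 8) = rotl(K, 1) = 0x16
k_1 = rotl(K, (5*1+1) mod 8) = rotl(K, 6) = 0xC2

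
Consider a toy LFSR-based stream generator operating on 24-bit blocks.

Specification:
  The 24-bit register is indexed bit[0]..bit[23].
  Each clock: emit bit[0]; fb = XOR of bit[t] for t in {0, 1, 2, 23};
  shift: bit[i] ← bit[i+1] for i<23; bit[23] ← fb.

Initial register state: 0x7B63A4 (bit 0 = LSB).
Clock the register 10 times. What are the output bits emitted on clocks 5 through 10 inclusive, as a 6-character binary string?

010111

reg_0 = 0x7B63A4
clock 1: out=0, reg = 0xBDB1D2
clock 2: out=0, reg = 0x5ED8E9
clock 3: out=1, reg = 0xAF6C74
clock 4: out=0, reg = 0x57B63A
clock 5: out=0, reg = 0xABDB1D
clock 6: out=1, reg = 0xD5ED8E
clock 7: out=0, reg = 0xEAF6C7
clock 8: out=1, reg = 0x757B63
clock 9: out=1, reg = 0x3ABDB1
clock 10: out=1, reg = 0x9D5ED8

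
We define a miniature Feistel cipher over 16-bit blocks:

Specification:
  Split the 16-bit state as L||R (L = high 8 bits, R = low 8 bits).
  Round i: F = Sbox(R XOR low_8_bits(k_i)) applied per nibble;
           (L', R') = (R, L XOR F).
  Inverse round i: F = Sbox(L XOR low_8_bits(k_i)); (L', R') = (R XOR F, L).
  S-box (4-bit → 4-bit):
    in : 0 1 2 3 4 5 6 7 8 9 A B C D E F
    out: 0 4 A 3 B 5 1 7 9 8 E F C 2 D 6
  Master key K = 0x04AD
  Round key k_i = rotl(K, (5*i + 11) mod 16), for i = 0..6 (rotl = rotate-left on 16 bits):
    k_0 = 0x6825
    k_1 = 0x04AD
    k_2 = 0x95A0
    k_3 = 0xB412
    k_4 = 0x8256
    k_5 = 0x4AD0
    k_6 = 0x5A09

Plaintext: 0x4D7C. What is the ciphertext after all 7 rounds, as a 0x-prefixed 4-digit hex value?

0x36BE

s_0 = plaintext = 0x4D7C
s_1 = Round(s_0, k_0) = 0x7C15
s_2 = Round(s_1, k_1) = 0x1585
s_3 = Round(s_2, k_2) = 0x85B0
s_4 = Round(s_3, k_3) = 0xB06F
s_5 = Round(s_4, k_4) = 0x6F88
s_6 = Round(s_5, k_5) = 0x8836
s_7 = Round(s_6, k_6) = 0x36BE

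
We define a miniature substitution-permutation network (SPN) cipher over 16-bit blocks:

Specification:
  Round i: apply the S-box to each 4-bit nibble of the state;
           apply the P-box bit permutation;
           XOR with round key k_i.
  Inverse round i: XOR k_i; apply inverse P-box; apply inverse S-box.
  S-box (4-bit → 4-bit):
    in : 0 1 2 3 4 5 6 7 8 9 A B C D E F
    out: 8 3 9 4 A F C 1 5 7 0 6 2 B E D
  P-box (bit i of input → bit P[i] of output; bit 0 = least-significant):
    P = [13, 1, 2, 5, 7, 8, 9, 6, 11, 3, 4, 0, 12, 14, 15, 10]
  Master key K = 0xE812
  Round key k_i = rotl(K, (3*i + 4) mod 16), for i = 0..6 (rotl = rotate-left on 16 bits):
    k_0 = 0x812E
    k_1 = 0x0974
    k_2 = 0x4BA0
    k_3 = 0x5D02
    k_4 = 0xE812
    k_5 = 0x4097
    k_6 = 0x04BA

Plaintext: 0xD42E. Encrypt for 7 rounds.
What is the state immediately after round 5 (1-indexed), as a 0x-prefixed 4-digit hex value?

s_0 = plaintext = 0xD42E
s_1 = Round(s_0, k_0) = 0xD5C1
s_2 = Round(s_1, k_1) = 0x746F
s_3 = Round(s_2, k_2) = 0x79CD
s_4 = Round(s_3, k_3) = 0x6438
s_5 = Round(s_4, k_4) = 0x4E1F
s_6 = Round(s_5, k_5) = 0x252A
s_7 = Round(s_6, k_6) = 0x1863

0x4E1F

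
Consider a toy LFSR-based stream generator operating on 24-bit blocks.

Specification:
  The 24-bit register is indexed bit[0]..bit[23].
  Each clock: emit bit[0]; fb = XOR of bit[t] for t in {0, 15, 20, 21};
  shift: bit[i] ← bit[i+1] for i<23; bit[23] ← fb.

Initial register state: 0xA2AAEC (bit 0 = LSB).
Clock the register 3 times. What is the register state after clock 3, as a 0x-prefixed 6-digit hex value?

reg_0 = 0xA2AAEC
clock 1: out=0, reg = 0x515576
clock 2: out=0, reg = 0xA8AABB
clock 3: out=1, reg = 0xD4555D

0xD4555D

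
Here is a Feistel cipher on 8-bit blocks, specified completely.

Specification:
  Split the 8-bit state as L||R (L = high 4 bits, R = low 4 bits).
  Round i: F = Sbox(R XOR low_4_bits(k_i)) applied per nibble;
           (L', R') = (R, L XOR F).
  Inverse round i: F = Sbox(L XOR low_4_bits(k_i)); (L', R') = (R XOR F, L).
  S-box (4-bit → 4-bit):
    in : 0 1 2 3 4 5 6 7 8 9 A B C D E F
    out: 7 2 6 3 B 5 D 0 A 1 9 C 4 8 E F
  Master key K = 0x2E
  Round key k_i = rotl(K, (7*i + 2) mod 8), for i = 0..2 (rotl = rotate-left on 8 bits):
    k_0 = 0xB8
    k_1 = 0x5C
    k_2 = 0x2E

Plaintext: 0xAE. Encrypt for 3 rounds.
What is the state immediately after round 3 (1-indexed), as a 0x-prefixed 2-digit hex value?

s_0 = plaintext = 0xAE
s_1 = Round(s_0, k_0) = 0xE7
s_2 = Round(s_1, k_1) = 0x72
s_3 = Round(s_2, k_2) = 0x23

0x23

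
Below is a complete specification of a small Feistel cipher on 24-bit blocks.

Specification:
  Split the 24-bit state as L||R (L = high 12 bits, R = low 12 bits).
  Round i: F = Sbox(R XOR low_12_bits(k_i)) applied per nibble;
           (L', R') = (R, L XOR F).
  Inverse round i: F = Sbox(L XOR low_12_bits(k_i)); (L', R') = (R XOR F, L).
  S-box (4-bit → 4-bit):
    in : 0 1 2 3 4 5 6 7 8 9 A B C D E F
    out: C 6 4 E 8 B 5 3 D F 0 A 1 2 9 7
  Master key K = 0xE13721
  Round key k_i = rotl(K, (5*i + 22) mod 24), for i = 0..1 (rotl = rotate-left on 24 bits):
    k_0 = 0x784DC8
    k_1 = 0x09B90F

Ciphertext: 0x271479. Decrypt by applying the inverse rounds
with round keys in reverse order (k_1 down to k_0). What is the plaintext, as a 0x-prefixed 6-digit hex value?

s_0 = ciphertext = 0x271479
s_1 = InvRound(s_0, k_1) = 0xE40271
s_2 = InvRound(s_1, k_0) = 0xCACE40

0xCACE40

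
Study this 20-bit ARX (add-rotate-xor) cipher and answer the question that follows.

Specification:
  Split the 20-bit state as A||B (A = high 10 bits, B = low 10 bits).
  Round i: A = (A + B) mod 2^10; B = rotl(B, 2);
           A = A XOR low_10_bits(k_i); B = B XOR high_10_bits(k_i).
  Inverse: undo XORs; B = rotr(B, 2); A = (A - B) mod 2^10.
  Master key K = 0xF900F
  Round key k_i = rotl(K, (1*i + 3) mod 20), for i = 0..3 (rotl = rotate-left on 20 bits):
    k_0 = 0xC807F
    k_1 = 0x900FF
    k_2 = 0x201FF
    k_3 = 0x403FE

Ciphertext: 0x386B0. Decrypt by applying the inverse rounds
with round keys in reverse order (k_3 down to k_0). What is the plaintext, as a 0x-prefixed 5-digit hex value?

0x66A2D

s_0 = ciphertext = 0x386B0
s_1 = InvRound(s_0, k_3) = 0x8CCEC
s_2 = InvRound(s_1, k_2) = 0xEC41B
s_3 = InvRound(s_2, k_1) = 0xEE396
s_4 = InvRound(s_3, k_0) = 0x66A2D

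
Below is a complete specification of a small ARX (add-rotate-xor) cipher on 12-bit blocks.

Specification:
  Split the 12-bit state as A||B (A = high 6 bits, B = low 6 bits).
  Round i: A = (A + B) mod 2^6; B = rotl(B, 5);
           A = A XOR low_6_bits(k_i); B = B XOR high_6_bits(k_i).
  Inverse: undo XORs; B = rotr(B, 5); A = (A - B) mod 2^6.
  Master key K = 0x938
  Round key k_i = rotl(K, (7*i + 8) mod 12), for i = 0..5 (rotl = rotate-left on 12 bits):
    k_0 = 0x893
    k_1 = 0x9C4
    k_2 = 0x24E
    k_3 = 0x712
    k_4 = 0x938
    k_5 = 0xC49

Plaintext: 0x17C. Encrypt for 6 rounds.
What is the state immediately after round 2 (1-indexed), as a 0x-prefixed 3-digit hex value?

s_0 = plaintext = 0x17C
s_1 = Round(s_0, k_0) = 0x4BC
s_2 = Round(s_1, k_1) = 0x2B9
s_3 = Round(s_2, k_2) = 0x375
s_4 = Round(s_3, k_3) = 0x426
s_5 = Round(s_4, k_4) = 0x3B7
s_6 = Round(s_5, k_5) = 0x30A

0x2B9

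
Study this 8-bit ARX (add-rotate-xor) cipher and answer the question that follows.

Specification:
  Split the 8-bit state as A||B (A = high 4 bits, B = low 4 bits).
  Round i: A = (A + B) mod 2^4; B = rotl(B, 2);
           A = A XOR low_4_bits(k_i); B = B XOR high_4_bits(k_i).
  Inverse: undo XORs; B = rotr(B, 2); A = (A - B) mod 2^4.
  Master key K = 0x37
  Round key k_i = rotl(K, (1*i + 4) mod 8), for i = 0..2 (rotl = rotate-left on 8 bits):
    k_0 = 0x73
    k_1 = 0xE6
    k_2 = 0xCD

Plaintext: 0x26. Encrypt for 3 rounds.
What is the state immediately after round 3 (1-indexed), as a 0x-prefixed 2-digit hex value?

s_0 = plaintext = 0x26
s_1 = Round(s_0, k_0) = 0xBE
s_2 = Round(s_1, k_1) = 0xF5
s_3 = Round(s_2, k_2) = 0x99

0x99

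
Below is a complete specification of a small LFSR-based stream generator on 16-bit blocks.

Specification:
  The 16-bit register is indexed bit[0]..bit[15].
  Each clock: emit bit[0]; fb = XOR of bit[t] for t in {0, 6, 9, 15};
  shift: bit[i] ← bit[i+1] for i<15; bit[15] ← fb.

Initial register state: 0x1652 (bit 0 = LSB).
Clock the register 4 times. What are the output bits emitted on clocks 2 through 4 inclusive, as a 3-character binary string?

reg_0 = 0x1652
clock 1: out=0, reg = 0x0B29
clock 2: out=1, reg = 0x0594
clock 3: out=0, reg = 0x02CA
clock 4: out=0, reg = 0x0165

100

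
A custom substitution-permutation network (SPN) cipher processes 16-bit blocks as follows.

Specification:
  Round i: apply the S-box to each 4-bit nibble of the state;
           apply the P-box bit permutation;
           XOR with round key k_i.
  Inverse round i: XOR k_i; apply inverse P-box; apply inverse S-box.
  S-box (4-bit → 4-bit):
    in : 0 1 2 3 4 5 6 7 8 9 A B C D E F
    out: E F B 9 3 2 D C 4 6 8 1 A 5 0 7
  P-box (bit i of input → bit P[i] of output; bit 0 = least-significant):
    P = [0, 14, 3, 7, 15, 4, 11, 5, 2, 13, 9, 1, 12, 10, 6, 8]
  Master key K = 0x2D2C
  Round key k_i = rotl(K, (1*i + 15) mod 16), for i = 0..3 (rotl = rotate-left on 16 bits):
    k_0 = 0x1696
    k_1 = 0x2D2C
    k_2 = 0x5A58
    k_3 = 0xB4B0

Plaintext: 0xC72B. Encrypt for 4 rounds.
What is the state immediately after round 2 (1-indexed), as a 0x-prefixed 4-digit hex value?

0x4B4A

s_0 = plaintext = 0xC72B
s_1 = Round(s_0, k_0) = 0x91A5
s_2 = Round(s_1, k_1) = 0x4B4A
s_3 = Round(s_2, k_2) = 0xCECC
s_4 = Round(s_3, k_3) = 0xF100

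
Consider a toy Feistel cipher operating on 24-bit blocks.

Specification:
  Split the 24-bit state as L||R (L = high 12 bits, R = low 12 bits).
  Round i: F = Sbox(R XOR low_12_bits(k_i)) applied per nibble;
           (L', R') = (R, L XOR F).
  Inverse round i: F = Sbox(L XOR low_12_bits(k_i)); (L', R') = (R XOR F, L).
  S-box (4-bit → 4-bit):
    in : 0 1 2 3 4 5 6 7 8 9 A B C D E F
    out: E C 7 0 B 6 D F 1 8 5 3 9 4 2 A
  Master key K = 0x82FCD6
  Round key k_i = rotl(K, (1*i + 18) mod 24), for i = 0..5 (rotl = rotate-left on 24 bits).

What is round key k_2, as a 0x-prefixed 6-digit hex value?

K = 0x82FCD6
k_0 = rotl(K, (1*0+18) mod 24) = rotl(K, 18) = 0x5A0BF3
k_1 = rotl(K, (1*1+18) mod 24) = rotl(K, 19) = 0xB417E6
k_2 = rotl(K, (1*2+18) mod 24) = rotl(K, 20) = 0x682FCD

0x682FCD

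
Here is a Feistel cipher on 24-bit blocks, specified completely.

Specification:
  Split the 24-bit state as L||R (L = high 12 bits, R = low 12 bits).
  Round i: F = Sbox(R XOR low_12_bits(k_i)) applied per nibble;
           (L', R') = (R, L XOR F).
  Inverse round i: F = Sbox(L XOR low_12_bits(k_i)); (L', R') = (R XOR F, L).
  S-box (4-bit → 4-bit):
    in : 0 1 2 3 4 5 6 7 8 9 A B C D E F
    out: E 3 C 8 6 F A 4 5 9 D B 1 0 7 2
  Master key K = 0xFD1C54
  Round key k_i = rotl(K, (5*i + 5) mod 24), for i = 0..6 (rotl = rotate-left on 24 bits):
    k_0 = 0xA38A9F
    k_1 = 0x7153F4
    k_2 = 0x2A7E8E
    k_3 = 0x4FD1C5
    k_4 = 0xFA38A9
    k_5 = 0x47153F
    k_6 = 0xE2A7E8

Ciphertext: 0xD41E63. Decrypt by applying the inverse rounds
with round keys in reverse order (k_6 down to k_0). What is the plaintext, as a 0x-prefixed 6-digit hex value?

s_0 = ciphertext = 0xD41E63
s_1 = InvRound(s_0, k_6) = 0x3BAD41
s_2 = InvRound(s_1, k_5) = 0x71E3BA
s_3 = InvRound(s_2, k_4) = 0x10E71E
s_4 = InvRound(s_3, k_3) = 0x90510E
s_5 = InvRound(s_4, k_2) = 0x555905
s_6 = InvRound(s_5, k_1) = 0x3D6555
s_7 = InvRound(s_6, k_0) = 0xC3C3D6

0xC3C3D6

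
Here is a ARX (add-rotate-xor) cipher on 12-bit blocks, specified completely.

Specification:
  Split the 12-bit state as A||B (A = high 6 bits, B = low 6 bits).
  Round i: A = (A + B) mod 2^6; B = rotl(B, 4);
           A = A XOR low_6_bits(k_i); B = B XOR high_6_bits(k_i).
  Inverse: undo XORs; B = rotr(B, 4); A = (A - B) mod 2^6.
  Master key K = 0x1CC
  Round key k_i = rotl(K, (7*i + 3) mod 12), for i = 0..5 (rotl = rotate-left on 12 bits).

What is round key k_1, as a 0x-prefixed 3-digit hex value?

0x073

K = 0x1CC
k_0 = rotl(K, (7*0+3) mod 12) = rotl(K, 3) = 0xE60
k_1 = rotl(K, (7*1+3) mod 12) = rotl(K, 10) = 0x073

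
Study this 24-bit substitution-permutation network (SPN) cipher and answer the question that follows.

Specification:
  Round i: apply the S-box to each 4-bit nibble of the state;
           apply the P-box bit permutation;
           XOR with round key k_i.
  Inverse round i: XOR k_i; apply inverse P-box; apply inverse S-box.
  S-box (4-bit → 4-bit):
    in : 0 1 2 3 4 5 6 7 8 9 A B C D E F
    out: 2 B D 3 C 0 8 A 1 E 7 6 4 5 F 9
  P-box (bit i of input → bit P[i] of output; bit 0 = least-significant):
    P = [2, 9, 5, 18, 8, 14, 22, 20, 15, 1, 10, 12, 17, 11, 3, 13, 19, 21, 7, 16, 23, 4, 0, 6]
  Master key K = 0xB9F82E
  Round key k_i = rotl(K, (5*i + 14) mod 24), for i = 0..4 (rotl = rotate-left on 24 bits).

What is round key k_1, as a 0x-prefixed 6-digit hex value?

K = 0xB9F82E
k_0 = rotl(K, (5*0+14) mod 24) = rotl(K, 14) = 0x0BAE7E
k_1 = rotl(K, (5*1+14) mod 24) = rotl(K, 19) = 0x75CFC1

0x75CFC1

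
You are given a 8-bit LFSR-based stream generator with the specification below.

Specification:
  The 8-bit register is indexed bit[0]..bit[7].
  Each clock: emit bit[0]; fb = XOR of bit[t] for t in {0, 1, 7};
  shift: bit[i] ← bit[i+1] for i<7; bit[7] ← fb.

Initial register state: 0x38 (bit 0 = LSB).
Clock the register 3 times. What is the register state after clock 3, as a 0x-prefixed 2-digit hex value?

reg_0 = 0x38
clock 1: out=0, reg = 0x1C
clock 2: out=0, reg = 0x0E
clock 3: out=0, reg = 0x87

0x87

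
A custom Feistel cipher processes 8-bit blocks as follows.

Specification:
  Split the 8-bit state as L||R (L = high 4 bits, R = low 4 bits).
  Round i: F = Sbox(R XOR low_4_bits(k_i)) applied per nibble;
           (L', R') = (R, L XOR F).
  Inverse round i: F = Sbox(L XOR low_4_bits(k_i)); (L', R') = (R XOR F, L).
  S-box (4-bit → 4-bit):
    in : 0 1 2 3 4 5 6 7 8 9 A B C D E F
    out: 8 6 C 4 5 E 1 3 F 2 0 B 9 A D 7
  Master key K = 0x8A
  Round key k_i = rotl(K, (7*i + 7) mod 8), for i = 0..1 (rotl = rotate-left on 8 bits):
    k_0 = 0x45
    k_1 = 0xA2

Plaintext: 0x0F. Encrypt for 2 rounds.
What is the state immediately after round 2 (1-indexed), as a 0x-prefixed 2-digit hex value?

0x03

s_0 = plaintext = 0x0F
s_1 = Round(s_0, k_0) = 0xF0
s_2 = Round(s_1, k_1) = 0x03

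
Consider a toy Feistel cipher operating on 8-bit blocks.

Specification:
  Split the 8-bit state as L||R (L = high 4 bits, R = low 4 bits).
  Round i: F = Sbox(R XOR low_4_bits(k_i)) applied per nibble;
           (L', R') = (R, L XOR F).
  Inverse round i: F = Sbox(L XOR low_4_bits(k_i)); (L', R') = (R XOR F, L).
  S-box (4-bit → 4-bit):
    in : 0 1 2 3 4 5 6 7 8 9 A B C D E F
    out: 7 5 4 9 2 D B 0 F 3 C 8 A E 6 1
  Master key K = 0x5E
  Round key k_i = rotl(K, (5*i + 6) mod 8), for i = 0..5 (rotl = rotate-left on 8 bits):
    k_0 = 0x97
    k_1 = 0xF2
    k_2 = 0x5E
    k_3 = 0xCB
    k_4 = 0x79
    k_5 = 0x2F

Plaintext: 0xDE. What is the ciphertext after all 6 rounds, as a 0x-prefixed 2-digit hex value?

s_0 = plaintext = 0xDE
s_1 = Round(s_0, k_0) = 0xEE
s_2 = Round(s_1, k_1) = 0xE4
s_3 = Round(s_2, k_2) = 0x42
s_4 = Round(s_3, k_3) = 0x27
s_5 = Round(s_4, k_4) = 0x74
s_6 = Round(s_5, k_5) = 0x4F

0x4F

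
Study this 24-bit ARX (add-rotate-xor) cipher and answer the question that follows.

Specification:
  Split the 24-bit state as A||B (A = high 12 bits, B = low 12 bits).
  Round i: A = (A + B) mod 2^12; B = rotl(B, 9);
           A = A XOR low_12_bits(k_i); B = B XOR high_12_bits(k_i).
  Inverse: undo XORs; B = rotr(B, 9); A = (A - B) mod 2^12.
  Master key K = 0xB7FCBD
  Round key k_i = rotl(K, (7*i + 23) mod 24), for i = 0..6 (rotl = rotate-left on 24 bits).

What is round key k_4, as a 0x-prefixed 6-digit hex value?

K = 0xB7FCBD
k_0 = rotl(K, (7*0+23) mod 24) = rotl(K, 23) = 0xDBFE5E
k_1 = rotl(K, (7*1+23) mod 24) = rotl(K, 6) = 0xFF2F6D
k_2 = rotl(K, (7*2+23) mod 24) = rotl(K, 13) = 0x97B6FF
k_3 = rotl(K, (7*3+23) mod 24) = rotl(K, 20) = 0xDB7FCB
k_4 = rotl(K, (7*4+23) mod 24) = rotl(K, 3) = 0xBFE5ED

0xBFE5ED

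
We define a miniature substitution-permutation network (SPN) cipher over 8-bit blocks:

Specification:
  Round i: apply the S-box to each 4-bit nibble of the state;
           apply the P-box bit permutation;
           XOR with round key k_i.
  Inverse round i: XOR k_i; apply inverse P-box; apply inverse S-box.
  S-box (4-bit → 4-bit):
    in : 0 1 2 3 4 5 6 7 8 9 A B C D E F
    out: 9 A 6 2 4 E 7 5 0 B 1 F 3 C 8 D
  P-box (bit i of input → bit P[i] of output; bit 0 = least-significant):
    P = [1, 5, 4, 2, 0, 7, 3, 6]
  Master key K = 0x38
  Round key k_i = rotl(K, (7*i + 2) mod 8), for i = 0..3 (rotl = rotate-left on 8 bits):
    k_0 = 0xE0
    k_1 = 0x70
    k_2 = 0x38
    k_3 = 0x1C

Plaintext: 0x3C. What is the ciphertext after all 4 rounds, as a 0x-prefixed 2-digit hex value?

s_0 = plaintext = 0x3C
s_1 = Round(s_0, k_0) = 0x42
s_2 = Round(s_1, k_1) = 0x48
s_3 = Round(s_2, k_2) = 0x30
s_4 = Round(s_3, k_3) = 0x9A

0x9A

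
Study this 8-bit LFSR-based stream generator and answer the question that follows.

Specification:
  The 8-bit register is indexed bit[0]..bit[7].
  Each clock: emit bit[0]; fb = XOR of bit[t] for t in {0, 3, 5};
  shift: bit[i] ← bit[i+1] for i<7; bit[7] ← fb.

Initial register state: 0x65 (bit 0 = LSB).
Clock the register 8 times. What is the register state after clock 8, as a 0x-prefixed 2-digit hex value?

reg_0 = 0x65
clock 1: out=1, reg = 0x32
clock 2: out=0, reg = 0x99
clock 3: out=1, reg = 0x4C
clock 4: out=0, reg = 0xA6
clock 5: out=0, reg = 0xD3
clock 6: out=1, reg = 0xE9
clock 7: out=1, reg = 0xF4
clock 8: out=0, reg = 0xFA

0xFA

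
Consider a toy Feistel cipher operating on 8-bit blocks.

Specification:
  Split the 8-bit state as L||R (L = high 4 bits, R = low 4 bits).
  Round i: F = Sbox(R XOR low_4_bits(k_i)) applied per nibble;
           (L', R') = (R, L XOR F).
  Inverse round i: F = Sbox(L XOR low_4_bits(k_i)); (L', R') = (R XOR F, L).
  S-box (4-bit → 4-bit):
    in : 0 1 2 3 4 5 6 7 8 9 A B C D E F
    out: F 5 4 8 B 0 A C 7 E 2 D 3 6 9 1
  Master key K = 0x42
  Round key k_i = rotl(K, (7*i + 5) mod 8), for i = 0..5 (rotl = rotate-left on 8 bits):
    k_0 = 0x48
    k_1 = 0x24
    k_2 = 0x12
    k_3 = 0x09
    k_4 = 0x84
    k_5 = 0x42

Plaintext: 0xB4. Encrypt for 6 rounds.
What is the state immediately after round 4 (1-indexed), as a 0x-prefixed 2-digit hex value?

s_0 = plaintext = 0xB4
s_1 = Round(s_0, k_0) = 0x48
s_2 = Round(s_1, k_1) = 0x87
s_3 = Round(s_2, k_2) = 0x78
s_4 = Round(s_3, k_3) = 0x82
s_5 = Round(s_4, k_4) = 0x22
s_6 = Round(s_5, k_5) = 0x2D

0x82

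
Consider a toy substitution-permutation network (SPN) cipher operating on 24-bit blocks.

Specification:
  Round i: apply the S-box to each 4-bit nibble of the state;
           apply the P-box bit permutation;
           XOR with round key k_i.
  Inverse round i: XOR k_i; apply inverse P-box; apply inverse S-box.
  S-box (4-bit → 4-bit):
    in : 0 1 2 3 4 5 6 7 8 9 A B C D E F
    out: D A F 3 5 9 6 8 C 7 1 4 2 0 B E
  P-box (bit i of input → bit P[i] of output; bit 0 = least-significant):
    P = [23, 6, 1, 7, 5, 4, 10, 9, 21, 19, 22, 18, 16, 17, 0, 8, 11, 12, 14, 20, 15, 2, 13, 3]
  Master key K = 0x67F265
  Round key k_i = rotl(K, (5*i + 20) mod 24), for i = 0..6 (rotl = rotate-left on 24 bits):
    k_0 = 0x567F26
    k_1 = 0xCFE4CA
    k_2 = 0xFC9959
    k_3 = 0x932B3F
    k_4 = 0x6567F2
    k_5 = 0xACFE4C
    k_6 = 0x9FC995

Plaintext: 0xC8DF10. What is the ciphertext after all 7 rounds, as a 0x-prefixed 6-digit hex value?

0x3725C4

s_0 = plaintext = 0xC8DF10
s_1 = Round(s_0, k_0) = 0x8A3DB0
s_2 = Round(s_1, k_1) = 0x4CC840
s_3 = Round(s_2, k_2) = 0x3A2DFB
s_4 = Round(s_3, k_3) = 0x90A428
s_5 = Round(s_4, k_4) = 0x148944
s_6 = Round(s_5, k_5) = 0x44B363
s_7 = Round(s_6, k_6) = 0x3725C4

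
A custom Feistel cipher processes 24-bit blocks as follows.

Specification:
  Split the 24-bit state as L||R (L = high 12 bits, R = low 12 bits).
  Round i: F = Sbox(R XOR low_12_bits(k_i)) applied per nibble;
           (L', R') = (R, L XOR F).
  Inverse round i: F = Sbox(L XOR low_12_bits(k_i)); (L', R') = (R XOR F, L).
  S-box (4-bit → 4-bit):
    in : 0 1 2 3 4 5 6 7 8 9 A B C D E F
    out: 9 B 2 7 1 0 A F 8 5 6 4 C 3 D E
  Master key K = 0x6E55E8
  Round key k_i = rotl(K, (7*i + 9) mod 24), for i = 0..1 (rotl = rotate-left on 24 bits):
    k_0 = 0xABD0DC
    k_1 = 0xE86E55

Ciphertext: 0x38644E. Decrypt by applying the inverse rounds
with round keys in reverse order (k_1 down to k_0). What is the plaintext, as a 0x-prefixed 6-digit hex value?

0xCE6779

s_0 = ciphertext = 0x38644E
s_1 = InvRound(s_0, k_1) = 0x779386
s_2 = InvRound(s_1, k_0) = 0xCE6779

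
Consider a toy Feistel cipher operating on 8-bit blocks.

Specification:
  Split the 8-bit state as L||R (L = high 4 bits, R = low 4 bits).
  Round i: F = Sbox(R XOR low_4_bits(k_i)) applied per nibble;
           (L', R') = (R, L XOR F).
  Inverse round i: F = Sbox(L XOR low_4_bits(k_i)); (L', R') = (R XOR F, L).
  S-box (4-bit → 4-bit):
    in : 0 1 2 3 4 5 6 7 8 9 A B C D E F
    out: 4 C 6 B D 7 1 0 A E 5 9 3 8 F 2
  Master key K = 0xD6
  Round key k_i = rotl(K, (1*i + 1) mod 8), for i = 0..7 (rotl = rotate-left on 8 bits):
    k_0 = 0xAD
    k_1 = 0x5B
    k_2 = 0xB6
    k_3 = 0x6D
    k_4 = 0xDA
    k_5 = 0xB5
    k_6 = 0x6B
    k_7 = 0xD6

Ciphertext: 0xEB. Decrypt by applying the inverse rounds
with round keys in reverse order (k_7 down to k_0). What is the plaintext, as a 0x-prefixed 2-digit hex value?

s_0 = ciphertext = 0xEB
s_1 = InvRound(s_0, k_7) = 0x1E
s_2 = InvRound(s_1, k_6) = 0xB1
s_3 = InvRound(s_2, k_5) = 0xEB
s_4 = InvRound(s_3, k_4) = 0x6E
s_5 = InvRound(s_4, k_3) = 0x76
s_6 = InvRound(s_5, k_2) = 0xA7
s_7 = InvRound(s_6, k_1) = 0xBA
s_8 = InvRound(s_7, k_0) = 0xBB

0xBB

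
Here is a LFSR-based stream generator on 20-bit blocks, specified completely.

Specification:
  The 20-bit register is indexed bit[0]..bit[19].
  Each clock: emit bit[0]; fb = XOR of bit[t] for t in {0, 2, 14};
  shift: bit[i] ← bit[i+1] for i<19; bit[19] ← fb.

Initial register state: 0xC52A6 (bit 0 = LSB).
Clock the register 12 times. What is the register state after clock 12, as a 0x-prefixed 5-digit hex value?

reg_0 = 0xC52A6
clock 1: out=0, reg = 0x62953
clock 2: out=1, reg = 0xB14A9
clock 3: out=1, reg = 0xD8A54
clock 4: out=0, reg = 0xEC52A
clock 5: out=0, reg = 0xF6295
clock 6: out=1, reg = 0xFB14A
clock 7: out=0, reg = 0x7D8A5
clock 8: out=1, reg = 0xBEC52
clock 9: out=0, reg = 0xDF629
clock 10: out=1, reg = 0x6FB14
clock 11: out=0, reg = 0x37D8A
clock 12: out=0, reg = 0x9BEC5

0x9BEC5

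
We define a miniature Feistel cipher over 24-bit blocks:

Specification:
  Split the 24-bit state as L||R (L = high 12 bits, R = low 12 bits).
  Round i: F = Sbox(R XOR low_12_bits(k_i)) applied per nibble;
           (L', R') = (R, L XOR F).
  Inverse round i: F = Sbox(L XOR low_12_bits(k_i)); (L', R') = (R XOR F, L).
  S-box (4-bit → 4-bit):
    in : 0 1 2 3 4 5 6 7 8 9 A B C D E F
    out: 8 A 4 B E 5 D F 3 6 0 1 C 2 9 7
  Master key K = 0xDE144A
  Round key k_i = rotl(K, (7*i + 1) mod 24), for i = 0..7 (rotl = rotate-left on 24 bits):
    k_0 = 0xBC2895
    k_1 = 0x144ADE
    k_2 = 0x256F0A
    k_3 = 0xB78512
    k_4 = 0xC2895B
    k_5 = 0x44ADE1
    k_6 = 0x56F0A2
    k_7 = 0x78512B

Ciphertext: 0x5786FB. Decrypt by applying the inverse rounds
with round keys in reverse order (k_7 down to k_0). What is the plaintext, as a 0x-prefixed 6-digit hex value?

s_0 = ciphertext = 0x5786FB
s_1 = InvRound(s_0, k_7) = 0x8A0578
s_2 = InvRound(s_1, k_6) = 0x6FC8A0
s_3 = InvRound(s_2, k_5) = 0x9026FC
s_4 = InvRound(s_3, k_4) = 0xEAA902
s_5 = InvRound(s_4, k_3) = 0x811EAA
s_6 = InvRound(s_5, k_2) = 0x10B811
s_7 = InvRound(s_6, k_1) = 0x93410B
s_8 = InvRound(s_7, k_0) = 0xB01934

0xB01934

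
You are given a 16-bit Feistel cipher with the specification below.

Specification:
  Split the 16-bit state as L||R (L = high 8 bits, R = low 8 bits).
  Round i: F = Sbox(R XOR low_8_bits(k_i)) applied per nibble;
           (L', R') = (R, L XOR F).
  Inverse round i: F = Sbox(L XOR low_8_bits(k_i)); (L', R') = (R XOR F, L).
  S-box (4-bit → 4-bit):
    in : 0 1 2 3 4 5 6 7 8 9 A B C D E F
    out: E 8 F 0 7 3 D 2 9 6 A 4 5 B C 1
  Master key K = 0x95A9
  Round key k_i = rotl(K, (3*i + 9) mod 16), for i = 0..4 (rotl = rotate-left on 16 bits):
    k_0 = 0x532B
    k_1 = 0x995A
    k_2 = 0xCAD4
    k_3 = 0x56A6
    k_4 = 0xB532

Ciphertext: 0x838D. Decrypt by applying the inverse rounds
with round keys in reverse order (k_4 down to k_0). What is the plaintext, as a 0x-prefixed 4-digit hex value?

0x37B8

s_0 = ciphertext = 0x838D
s_1 = InvRound(s_0, k_4) = 0xC583
s_2 = InvRound(s_1, k_3) = 0x53C5
s_3 = InvRound(s_2, k_2) = 0x5753
s_4 = InvRound(s_3, k_1) = 0xB857
s_5 = InvRound(s_4, k_0) = 0x37B8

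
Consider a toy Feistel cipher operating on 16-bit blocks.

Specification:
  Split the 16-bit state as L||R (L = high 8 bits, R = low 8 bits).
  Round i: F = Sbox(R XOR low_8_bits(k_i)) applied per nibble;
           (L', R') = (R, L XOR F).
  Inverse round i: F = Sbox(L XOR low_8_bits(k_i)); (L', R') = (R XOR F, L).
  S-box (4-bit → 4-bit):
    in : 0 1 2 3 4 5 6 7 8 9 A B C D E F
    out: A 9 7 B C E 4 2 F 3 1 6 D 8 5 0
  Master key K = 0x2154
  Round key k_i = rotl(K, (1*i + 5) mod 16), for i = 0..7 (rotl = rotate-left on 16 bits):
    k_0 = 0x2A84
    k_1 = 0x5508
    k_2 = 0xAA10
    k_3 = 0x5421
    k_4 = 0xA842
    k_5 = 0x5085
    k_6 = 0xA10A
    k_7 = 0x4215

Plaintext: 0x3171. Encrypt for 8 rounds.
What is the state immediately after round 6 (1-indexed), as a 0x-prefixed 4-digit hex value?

s_0 = plaintext = 0x3171
s_1 = Round(s_0, k_0) = 0x713F
s_2 = Round(s_1, k_1) = 0x3FC3
s_3 = Round(s_2, k_2) = 0xC3B4
s_4 = Round(s_3, k_3) = 0xB4FD
s_5 = Round(s_4, k_4) = 0xFDD4
s_6 = Round(s_5, k_5) = 0xD414
s_7 = Round(s_6, k_6) = 0x1441
s_8 = Round(s_7, k_7) = 0x41F8

0xD414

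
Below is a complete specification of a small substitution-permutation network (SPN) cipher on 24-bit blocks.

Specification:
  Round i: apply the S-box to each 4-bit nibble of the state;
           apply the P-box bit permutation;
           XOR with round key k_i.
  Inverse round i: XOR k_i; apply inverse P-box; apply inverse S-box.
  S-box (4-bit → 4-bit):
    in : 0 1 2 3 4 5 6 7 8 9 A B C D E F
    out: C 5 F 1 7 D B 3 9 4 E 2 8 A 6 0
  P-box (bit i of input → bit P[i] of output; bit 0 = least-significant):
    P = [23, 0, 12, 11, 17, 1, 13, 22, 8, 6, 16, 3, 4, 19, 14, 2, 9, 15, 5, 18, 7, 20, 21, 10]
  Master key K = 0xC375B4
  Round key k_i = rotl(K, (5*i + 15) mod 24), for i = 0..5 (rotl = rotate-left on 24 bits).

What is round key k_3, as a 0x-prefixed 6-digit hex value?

0xDD6D30

K = 0xC375B4
k_0 = rotl(K, (5*0+15) mod 24) = rotl(K, 15) = 0xDA61BA
k_1 = rotl(K, (5*1+15) mod 24) = rotl(K, 20) = 0x4C375B
k_2 = rotl(K, (5*2+15) mod 24) = rotl(K, 1) = 0x86EB69
k_3 = rotl(K, (5*3+15) mod 24) = rotl(K, 6) = 0xDD6D30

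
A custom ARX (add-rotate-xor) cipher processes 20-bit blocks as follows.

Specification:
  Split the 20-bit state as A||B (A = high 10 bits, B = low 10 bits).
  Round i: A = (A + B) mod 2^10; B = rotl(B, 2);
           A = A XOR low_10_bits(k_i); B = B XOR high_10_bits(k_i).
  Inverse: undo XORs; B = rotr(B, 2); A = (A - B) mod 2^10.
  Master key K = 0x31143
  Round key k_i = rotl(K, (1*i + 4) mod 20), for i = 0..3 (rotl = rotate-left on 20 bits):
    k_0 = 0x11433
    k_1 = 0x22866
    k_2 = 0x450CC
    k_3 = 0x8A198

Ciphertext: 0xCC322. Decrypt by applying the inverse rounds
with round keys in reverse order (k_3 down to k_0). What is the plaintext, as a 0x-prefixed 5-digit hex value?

0xCEEF4

s_0 = ciphertext = 0xCC322
s_1 = InvRound(s_0, k_3) = 0x19A42
s_2 = InvRound(s_1, k_2) = 0x756D5
s_3 = InvRound(s_2, k_1) = 0x87397
s_4 = InvRound(s_3, k_0) = 0xCEEF4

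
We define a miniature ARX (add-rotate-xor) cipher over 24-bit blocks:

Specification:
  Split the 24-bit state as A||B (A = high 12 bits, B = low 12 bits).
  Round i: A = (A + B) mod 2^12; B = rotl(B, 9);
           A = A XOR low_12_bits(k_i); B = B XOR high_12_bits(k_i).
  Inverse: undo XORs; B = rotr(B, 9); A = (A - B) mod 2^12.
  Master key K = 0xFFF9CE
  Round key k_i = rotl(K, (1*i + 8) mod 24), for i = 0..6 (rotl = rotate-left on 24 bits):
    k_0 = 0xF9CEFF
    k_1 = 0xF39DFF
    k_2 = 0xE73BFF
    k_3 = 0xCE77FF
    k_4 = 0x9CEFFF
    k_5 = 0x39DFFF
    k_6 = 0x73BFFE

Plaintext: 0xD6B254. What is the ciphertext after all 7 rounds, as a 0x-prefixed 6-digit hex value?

0x51E1DA

s_0 = plaintext = 0xD6B254
s_1 = Round(s_0, k_0) = 0x1407D6
s_2 = Round(s_1, k_1) = 0x4E93C3
s_3 = Round(s_2, k_2) = 0x35380B
s_4 = Round(s_3, k_3) = 0xCA1BE6
s_5 = Round(s_4, k_4) = 0x7784B2
s_6 = Round(s_5, k_5) = 0x3D570B
s_7 = Round(s_6, k_6) = 0x51E1DA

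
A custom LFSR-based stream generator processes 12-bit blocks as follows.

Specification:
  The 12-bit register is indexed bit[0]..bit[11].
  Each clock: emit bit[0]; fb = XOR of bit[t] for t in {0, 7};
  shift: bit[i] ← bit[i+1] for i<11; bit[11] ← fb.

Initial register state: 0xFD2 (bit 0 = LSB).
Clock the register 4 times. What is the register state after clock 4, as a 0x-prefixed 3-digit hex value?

0xDFD

reg_0 = 0xFD2
clock 1: out=0, reg = 0xFE9
clock 2: out=1, reg = 0x7F4
clock 3: out=0, reg = 0xBFA
clock 4: out=0, reg = 0xDFD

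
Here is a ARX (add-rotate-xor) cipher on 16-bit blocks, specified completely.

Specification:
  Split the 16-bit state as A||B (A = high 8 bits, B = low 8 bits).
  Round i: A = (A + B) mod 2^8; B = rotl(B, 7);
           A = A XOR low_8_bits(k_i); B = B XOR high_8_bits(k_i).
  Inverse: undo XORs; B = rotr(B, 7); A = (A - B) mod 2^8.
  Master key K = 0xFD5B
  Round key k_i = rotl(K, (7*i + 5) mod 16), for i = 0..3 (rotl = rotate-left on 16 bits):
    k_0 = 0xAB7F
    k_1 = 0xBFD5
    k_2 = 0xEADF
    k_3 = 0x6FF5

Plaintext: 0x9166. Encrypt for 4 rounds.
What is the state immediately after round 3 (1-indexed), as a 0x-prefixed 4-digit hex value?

s_0 = plaintext = 0x9166
s_1 = Round(s_0, k_0) = 0x8898
s_2 = Round(s_1, k_1) = 0xF5F3
s_3 = Round(s_2, k_2) = 0x3713
s_4 = Round(s_3, k_3) = 0xBFE6

0x3713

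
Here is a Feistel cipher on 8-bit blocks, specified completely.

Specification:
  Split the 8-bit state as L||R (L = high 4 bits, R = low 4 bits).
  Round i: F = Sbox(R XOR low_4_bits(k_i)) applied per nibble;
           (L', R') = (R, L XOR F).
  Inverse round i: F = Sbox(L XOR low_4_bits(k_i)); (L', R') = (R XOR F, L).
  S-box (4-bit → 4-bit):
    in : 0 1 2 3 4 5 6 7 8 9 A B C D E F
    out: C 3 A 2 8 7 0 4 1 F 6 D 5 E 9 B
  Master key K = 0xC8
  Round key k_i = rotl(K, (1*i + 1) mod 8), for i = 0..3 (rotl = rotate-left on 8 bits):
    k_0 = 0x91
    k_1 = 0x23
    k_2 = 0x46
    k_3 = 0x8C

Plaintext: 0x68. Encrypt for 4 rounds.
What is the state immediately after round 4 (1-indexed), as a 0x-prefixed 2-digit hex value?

0x86

s_0 = plaintext = 0x68
s_1 = Round(s_0, k_0) = 0x89
s_2 = Round(s_1, k_1) = 0x9E
s_3 = Round(s_2, k_2) = 0xE8
s_4 = Round(s_3, k_3) = 0x86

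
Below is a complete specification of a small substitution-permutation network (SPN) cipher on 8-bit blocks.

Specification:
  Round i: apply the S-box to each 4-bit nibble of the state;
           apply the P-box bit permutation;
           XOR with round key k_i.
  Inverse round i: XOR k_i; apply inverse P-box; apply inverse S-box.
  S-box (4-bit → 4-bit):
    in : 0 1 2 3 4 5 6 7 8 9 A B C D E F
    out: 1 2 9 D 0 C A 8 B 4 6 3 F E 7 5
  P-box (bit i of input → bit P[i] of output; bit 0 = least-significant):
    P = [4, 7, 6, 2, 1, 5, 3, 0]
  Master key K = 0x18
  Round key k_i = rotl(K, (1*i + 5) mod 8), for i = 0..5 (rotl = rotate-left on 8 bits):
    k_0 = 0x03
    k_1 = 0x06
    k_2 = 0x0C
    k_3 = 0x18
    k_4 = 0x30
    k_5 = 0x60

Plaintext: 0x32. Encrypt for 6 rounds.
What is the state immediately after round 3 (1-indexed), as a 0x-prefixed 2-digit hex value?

s_0 = plaintext = 0x32
s_1 = Round(s_0, k_0) = 0x1C
s_2 = Round(s_1, k_1) = 0xF2
s_3 = Round(s_2, k_2) = 0x12
s_4 = Round(s_3, k_3) = 0x2C
s_5 = Round(s_4, k_4) = 0xE7
s_6 = Round(s_5, k_5) = 0x4E

0x12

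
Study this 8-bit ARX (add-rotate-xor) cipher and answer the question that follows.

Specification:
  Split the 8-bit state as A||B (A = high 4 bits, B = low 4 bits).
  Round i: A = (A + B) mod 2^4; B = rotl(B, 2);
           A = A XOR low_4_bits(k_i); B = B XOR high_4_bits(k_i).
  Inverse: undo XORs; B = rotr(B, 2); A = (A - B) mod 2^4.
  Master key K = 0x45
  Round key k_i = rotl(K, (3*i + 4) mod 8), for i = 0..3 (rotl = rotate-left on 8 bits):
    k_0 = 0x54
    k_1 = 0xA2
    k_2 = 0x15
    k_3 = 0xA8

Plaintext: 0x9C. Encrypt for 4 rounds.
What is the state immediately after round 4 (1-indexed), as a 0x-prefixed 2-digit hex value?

s_0 = plaintext = 0x9C
s_1 = Round(s_0, k_0) = 0x16
s_2 = Round(s_1, k_1) = 0x53
s_3 = Round(s_2, k_2) = 0xDD
s_4 = Round(s_3, k_3) = 0x2D

0x2D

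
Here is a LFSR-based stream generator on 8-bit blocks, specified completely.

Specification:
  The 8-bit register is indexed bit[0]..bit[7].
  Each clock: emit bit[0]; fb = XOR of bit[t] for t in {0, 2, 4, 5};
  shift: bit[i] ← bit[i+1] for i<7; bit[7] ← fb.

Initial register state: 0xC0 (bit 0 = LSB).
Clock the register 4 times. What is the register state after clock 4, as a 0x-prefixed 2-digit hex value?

0xAC

reg_0 = 0xC0
clock 1: out=0, reg = 0x60
clock 2: out=0, reg = 0xB0
clock 3: out=0, reg = 0x58
clock 4: out=0, reg = 0xAC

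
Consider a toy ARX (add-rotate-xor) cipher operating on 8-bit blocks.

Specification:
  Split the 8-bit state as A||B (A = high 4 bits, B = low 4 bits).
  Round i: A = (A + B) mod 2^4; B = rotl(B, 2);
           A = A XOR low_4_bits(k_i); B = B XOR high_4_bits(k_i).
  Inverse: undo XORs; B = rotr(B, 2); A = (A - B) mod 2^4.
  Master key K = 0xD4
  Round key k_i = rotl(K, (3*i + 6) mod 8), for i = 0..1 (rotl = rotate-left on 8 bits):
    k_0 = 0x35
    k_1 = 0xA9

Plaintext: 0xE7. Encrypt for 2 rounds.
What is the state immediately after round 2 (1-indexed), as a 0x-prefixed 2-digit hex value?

s_0 = plaintext = 0xE7
s_1 = Round(s_0, k_0) = 0x0E
s_2 = Round(s_1, k_1) = 0x71

0x71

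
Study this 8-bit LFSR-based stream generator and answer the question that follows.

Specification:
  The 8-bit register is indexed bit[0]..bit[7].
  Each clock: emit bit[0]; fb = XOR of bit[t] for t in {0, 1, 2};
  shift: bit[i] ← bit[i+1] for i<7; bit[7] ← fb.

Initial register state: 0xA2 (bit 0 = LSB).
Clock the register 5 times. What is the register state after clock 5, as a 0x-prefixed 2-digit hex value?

reg_0 = 0xA2
clock 1: out=0, reg = 0xD1
clock 2: out=1, reg = 0xE8
clock 3: out=0, reg = 0x74
clock 4: out=0, reg = 0xBA
clock 5: out=0, reg = 0xDD

0xDD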